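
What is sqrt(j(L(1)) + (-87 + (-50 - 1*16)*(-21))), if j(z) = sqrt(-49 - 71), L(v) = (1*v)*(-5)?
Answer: sqrt(1299 + 2*I*sqrt(30)) ≈ 36.042 + 0.152*I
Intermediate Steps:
L(v) = -5*v (L(v) = v*(-5) = -5*v)
j(z) = 2*I*sqrt(30) (j(z) = sqrt(-120) = 2*I*sqrt(30))
sqrt(j(L(1)) + (-87 + (-50 - 1*16)*(-21))) = sqrt(2*I*sqrt(30) + (-87 + (-50 - 1*16)*(-21))) = sqrt(2*I*sqrt(30) + (-87 + (-50 - 16)*(-21))) = sqrt(2*I*sqrt(30) + (-87 - 66*(-21))) = sqrt(2*I*sqrt(30) + (-87 + 1386)) = sqrt(2*I*sqrt(30) + 1299) = sqrt(1299 + 2*I*sqrt(30))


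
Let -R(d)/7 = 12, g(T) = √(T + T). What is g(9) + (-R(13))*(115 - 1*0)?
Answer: 9660 + 3*√2 ≈ 9664.3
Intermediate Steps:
g(T) = √2*√T (g(T) = √(2*T) = √2*√T)
R(d) = -84 (R(d) = -7*12 = -84)
g(9) + (-R(13))*(115 - 1*0) = √2*√9 + (-1*(-84))*(115 - 1*0) = √2*3 + 84*(115 + 0) = 3*√2 + 84*115 = 3*√2 + 9660 = 9660 + 3*√2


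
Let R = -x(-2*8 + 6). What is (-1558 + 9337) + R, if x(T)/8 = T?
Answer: 7859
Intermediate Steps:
x(T) = 8*T
R = 80 (R = -8*(-2*8 + 6) = -8*(-16 + 6) = -8*(-10) = -1*(-80) = 80)
(-1558 + 9337) + R = (-1558 + 9337) + 80 = 7779 + 80 = 7859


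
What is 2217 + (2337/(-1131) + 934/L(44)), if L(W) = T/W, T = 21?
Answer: 33028822/7917 ≈ 4171.9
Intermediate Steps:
L(W) = 21/W
2217 + (2337/(-1131) + 934/L(44)) = 2217 + (2337/(-1131) + 934/((21/44))) = 2217 + (2337*(-1/1131) + 934/((21*(1/44)))) = 2217 + (-779/377 + 934/(21/44)) = 2217 + (-779/377 + 934*(44/21)) = 2217 + (-779/377 + 41096/21) = 2217 + 15476833/7917 = 33028822/7917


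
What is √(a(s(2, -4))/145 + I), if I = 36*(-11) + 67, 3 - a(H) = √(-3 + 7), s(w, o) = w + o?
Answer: 2*I*√1729270/145 ≈ 18.138*I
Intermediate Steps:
s(w, o) = o + w
a(H) = 1 (a(H) = 3 - √(-3 + 7) = 3 - √4 = 3 - 1*2 = 3 - 2 = 1)
I = -329 (I = -396 + 67 = -329)
√(a(s(2, -4))/145 + I) = √(1/145 - 329) = √(-47704/145) = 2*I*√1729270/145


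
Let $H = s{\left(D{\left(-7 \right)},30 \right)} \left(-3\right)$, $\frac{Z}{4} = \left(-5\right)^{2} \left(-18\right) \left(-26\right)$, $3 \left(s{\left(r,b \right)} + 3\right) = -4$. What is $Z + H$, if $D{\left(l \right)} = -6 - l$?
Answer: $46813$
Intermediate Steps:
$s{\left(r,b \right)} = - \frac{13}{3}$ ($s{\left(r,b \right)} = -3 + \frac{1}{3} \left(-4\right) = -3 - \frac{4}{3} = - \frac{13}{3}$)
$Z = 46800$ ($Z = 4 \left(-5\right)^{2} \left(-18\right) \left(-26\right) = 4 \cdot 25 \left(-18\right) \left(-26\right) = 4 \left(\left(-450\right) \left(-26\right)\right) = 4 \cdot 11700 = 46800$)
$H = 13$ ($H = \left(- \frac{13}{3}\right) \left(-3\right) = 13$)
$Z + H = 46800 + 13 = 46813$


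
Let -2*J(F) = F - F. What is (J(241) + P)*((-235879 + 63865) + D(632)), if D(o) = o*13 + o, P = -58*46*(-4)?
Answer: -1741307552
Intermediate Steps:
P = 10672 (P = -2668*(-4) = 10672)
J(F) = 0 (J(F) = -(F - F)/2 = -1/2*0 = 0)
D(o) = 14*o (D(o) = 13*o + o = 14*o)
(J(241) + P)*((-235879 + 63865) + D(632)) = (0 + 10672)*((-235879 + 63865) + 14*632) = 10672*(-172014 + 8848) = 10672*(-163166) = -1741307552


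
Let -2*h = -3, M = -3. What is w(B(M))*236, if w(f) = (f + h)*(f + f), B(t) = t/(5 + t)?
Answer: 0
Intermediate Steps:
h = 3/2 (h = -1/2*(-3) = 3/2 ≈ 1.5000)
B(t) = t/(5 + t)
w(f) = 2*f*(3/2 + f) (w(f) = (f + 3/2)*(f + f) = (3/2 + f)*(2*f) = 2*f*(3/2 + f))
w(B(M))*236 = ((-3/(5 - 3))*(3 + 2*(-3/(5 - 3))))*236 = ((-3/2)*(3 + 2*(-3/2)))*236 = ((-3*1/2)*(3 + 2*(-3*1/2)))*236 = -3*(3 + 2*(-3/2))/2*236 = -3*(3 - 3)/2*236 = -3/2*0*236 = 0*236 = 0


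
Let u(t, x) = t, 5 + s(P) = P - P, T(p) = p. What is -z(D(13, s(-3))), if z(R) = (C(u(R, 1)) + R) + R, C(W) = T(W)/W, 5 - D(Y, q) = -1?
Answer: -13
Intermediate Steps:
s(P) = -5 (s(P) = -5 + (P - P) = -5 + 0 = -5)
D(Y, q) = 6 (D(Y, q) = 5 - 1*(-1) = 5 + 1 = 6)
C(W) = 1 (C(W) = W/W = 1)
z(R) = 1 + 2*R (z(R) = (1 + R) + R = 1 + 2*R)
-z(D(13, s(-3))) = -(1 + 2*6) = -(1 + 12) = -1*13 = -13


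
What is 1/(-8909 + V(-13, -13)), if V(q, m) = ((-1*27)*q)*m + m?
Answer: -1/13485 ≈ -7.4156e-5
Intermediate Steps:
V(q, m) = m - 27*m*q (V(q, m) = (-27*q)*m + m = -27*m*q + m = m - 27*m*q)
1/(-8909 + V(-13, -13)) = 1/(-8909 - 13*(1 - 27*(-13))) = 1/(-8909 - 13*(1 + 351)) = 1/(-8909 - 13*352) = 1/(-8909 - 4576) = 1/(-13485) = -1/13485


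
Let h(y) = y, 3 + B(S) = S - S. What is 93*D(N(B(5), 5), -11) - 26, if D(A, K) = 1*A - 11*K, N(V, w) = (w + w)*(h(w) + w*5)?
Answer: 39127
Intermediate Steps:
B(S) = -3 (B(S) = -3 + (S - S) = -3 + 0 = -3)
N(V, w) = 12*w² (N(V, w) = (w + w)*(w + w*5) = (2*w)*(w + 5*w) = (2*w)*(6*w) = 12*w²)
D(A, K) = A - 11*K
93*D(N(B(5), 5), -11) - 26 = 93*(12*5² - 11*(-11)) - 26 = 93*(12*25 + 121) - 26 = 93*(300 + 121) - 26 = 93*421 - 26 = 39153 - 26 = 39127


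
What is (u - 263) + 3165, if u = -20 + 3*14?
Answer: 2924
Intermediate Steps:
u = 22 (u = -20 + 42 = 22)
(u - 263) + 3165 = (22 - 263) + 3165 = -241 + 3165 = 2924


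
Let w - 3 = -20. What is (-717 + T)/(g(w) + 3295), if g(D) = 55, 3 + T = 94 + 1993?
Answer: 1367/3350 ≈ 0.40806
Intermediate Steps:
T = 2084 (T = -3 + (94 + 1993) = -3 + 2087 = 2084)
w = -17 (w = 3 - 20 = -17)
(-717 + T)/(g(w) + 3295) = (-717 + 2084)/(55 + 3295) = 1367/3350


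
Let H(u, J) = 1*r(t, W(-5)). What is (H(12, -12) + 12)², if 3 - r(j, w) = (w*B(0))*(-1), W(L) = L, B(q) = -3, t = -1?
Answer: 900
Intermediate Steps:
r(j, w) = 3 - 3*w (r(j, w) = 3 - w*(-3)*(-1) = 3 - (-3*w)*(-1) = 3 - 3*w)
H(u, J) = 18 (H(u, J) = 1*(3 - 3*(-5)) = 1*(3 + 15) = 1*18 = 18)
(H(12, -12) + 12)² = (18 + 12)² = 30² = 900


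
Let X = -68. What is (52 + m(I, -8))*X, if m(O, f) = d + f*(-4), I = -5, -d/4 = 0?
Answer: -5712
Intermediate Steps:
d = 0 (d = -4*0 = 0)
m(O, f) = -4*f (m(O, f) = 0 + f*(-4) = 0 - 4*f = -4*f)
(52 + m(I, -8))*X = (52 - 4*(-8))*(-68) = (52 + 32)*(-68) = 84*(-68) = -5712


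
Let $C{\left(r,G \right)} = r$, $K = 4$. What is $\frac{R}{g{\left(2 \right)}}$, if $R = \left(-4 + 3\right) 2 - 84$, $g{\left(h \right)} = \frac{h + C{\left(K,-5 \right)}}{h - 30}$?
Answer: $\frac{1204}{3} \approx 401.33$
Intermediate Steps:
$g{\left(h \right)} = \frac{4 + h}{-30 + h}$ ($g{\left(h \right)} = \frac{h + 4}{h - 30} = \frac{4 + h}{-30 + h}$)
$R = -86$ ($R = \left(-1\right) 2 - 84 = -2 - 84 = -86$)
$\frac{R}{g{\left(2 \right)}} = - \frac{86}{\frac{1}{-30 + 2} \left(4 + 2\right)} = - \frac{86}{\frac{1}{-28} \cdot 6} = - \frac{86}{\left(- \frac{1}{28}\right) 6} = - \frac{86}{- \frac{3}{14}} = \left(-86\right) \left(- \frac{14}{3}\right) = \frac{1204}{3}$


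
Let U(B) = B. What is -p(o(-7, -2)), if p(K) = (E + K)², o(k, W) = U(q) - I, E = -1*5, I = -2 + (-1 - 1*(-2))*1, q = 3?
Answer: -1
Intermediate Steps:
I = -1 (I = -2 + (-1 + 2)*1 = -2 + 1*1 = -2 + 1 = -1)
E = -5
o(k, W) = 4 (o(k, W) = 3 - 1*(-1) = 3 + 1 = 4)
p(K) = (-5 + K)²
-p(o(-7, -2)) = -(-5 + 4)² = -1*(-1)² = -1*1 = -1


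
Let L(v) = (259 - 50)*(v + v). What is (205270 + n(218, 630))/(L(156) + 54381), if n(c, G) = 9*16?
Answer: 205414/119589 ≈ 1.7177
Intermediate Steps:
n(c, G) = 144
L(v) = 418*v (L(v) = 209*(2*v) = 418*v)
(205270 + n(218, 630))/(L(156) + 54381) = (205270 + 144)/(418*156 + 54381) = 205414/(65208 + 54381) = 205414/119589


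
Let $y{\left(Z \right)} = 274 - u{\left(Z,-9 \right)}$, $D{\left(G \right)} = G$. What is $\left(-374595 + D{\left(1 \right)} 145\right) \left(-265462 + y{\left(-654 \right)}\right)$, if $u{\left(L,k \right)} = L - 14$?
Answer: $99049514000$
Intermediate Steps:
$u{\left(L,k \right)} = -14 + L$
$y{\left(Z \right)} = 288 - Z$ ($y{\left(Z \right)} = 274 - \left(-14 + Z\right) = 288 - Z$)
$\left(-374595 + D{\left(1 \right)} 145\right) \left(-265462 + y{\left(-654 \right)}\right) = \left(-374595 + 1 \cdot 145\right) \left(-265462 + \left(288 - -654\right)\right) = \left(-374595 + 145\right) \left(-265462 + \left(288 + 654\right)\right) = - 374450 \left(-265462 + 942\right) = \left(-374450\right) \left(-264520\right) = 99049514000$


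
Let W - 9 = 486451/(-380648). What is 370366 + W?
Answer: 140982016549/380648 ≈ 3.7037e+5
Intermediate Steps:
W = 2939381/380648 (W = 9 + 486451/(-380648) = 9 + 486451*(-1/380648) = 9 - 486451/380648 = 2939381/380648 ≈ 7.7220)
370366 + W = 370366 + 2939381/380648 = 140982016549/380648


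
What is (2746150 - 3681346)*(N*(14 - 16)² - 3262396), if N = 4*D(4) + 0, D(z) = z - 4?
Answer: 3050979689616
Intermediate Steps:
D(z) = -4 + z
N = 0 (N = 4*(-4 + 4) + 0 = 4*0 + 0 = 0 + 0 = 0)
(2746150 - 3681346)*(N*(14 - 16)² - 3262396) = (2746150 - 3681346)*(0*(14 - 16)² - 3262396) = -935196*(0*(-2)² - 3262396) = -935196*(0*4 - 3262396) = -935196*(0 - 3262396) = -935196*(-3262396) = 3050979689616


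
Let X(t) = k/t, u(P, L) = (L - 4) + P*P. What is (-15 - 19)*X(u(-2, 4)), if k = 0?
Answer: 0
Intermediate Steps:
u(P, L) = -4 + L + P² (u(P, L) = (-4 + L) + P² = -4 + L + P²)
X(t) = 0 (X(t) = 0/t = 0)
(-15 - 19)*X(u(-2, 4)) = (-15 - 19)*0 = -34*0 = 0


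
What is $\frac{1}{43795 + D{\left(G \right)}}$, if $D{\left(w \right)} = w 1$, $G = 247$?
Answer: $\frac{1}{44042} \approx 2.2706 \cdot 10^{-5}$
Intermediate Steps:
$D{\left(w \right)} = w$
$\frac{1}{43795 + D{\left(G \right)}} = \frac{1}{43795 + 247} = \frac{1}{44042}$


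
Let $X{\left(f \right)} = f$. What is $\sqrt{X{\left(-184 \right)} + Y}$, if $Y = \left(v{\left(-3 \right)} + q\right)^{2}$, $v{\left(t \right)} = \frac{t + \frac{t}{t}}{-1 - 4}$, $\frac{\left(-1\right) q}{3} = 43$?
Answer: $\frac{\sqrt{408849}}{5} \approx 127.88$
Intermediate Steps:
$q = -129$ ($q = \left(-3\right) 43 = -129$)
$v{\left(t \right)} = - \frac{1}{5} - \frac{t}{5}$ ($v{\left(t \right)} = \frac{t + 1}{-5} = \left(1 + t\right) \left(- \frac{1}{5}\right) = - \frac{1}{5} - \frac{t}{5}$)
$Y = \frac{413449}{25}$ ($Y = \left(\left(- \frac{1}{5} - - \frac{3}{5}\right) - 129\right)^{2} = \left(\left(- \frac{1}{5} + \frac{3}{5}\right) - 129\right)^{2} = \left(\frac{2}{5} - 129\right)^{2} = \left(- \frac{643}{5}\right)^{2} = \frac{413449}{25} \approx 16538.0$)
$\sqrt{X{\left(-184 \right)} + Y} = \sqrt{-184 + \frac{413449}{25}} = \sqrt{\frac{408849}{25}} = \frac{\sqrt{408849}}{5}$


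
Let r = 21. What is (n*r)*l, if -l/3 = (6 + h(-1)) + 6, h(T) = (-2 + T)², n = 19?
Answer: -25137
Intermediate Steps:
l = -63 (l = -3*((6 + (-2 - 1)²) + 6) = -3*((6 + (-3)²) + 6) = -3*((6 + 9) + 6) = -3*(15 + 6) = -3*21 = -63)
(n*r)*l = (19*21)*(-63) = 399*(-63) = -25137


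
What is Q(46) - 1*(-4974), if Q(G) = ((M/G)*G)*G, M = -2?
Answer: 4882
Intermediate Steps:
Q(G) = -2*G (Q(G) = ((-2/G)*G)*G = -2*G)
Q(46) - 1*(-4974) = -2*46 - 1*(-4974) = -92 + 4974 = 4882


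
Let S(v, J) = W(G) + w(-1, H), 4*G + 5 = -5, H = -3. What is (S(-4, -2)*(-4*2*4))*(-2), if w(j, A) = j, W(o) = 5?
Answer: 256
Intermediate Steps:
G = -5/2 (G = -5/4 + (1/4)*(-5) = -5/4 - 5/4 = -5/2 ≈ -2.5000)
S(v, J) = 4 (S(v, J) = 5 - 1 = 4)
(S(-4, -2)*(-4*2*4))*(-2) = (4*(-4*2*4))*(-2) = (4*(-8*4))*(-2) = (4*(-32))*(-2) = -128*(-2) = 256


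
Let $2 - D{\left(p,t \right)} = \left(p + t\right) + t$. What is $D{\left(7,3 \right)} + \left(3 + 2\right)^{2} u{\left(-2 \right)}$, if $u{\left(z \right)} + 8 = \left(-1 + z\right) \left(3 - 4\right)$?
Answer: $-136$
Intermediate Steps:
$D{\left(p,t \right)} = 2 - p - 2 t$ ($D{\left(p,t \right)} = 2 - \left(\left(p + t\right) + t\right) = 2 - \left(p + 2 t\right) = 2 - p - 2 t$)
$u{\left(z \right)} = -7 - z$ ($u{\left(z \right)} = -8 + \left(-1 + z\right) \left(3 - 4\right) = -8 + \left(-1 + z\right) \left(-1\right) = -8 - \left(-1 + z\right) = -7 - z$)
$D{\left(7,3 \right)} + \left(3 + 2\right)^{2} u{\left(-2 \right)} = \left(2 - 7 - 6\right) + \left(3 + 2\right)^{2} \left(-7 - -2\right) = \left(2 - 7 - 6\right) + 5^{2} \left(-7 + 2\right) = -11 + 25 \left(-5\right) = -11 - 125 = -136$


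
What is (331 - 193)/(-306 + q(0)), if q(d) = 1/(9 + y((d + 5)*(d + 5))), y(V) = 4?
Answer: -1794/3977 ≈ -0.45109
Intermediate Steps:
q(d) = 1/13 (q(d) = 1/(9 + 4) = 1/13)
(331 - 193)/(-306 + q(0)) = (331 - 193)/(-306 + 1/13) = 138/(-3977/13) = 138*(-13/3977) = -1794/3977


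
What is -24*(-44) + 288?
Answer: 1344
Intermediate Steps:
-24*(-44) + 288 = 1056 + 288 = 1344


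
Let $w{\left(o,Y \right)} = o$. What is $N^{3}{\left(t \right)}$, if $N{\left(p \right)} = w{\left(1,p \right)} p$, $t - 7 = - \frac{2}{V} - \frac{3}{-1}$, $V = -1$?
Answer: $1728$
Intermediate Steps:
$t = 12$ ($t = 7 - -5 = 7 + \left(2 + 3\right) = 7 + 5 = 12$)
$N{\left(p \right)} = p$ ($N{\left(p \right)} = 1 p = p$)
$N^{3}{\left(t \right)} = 12^{3} = 1728$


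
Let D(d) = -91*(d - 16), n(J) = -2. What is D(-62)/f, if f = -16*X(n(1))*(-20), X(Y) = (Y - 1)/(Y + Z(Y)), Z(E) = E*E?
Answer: -1183/80 ≈ -14.788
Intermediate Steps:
Z(E) = E**2
X(Y) = (-1 + Y)/(Y + Y**2) (X(Y) = (Y - 1)/(Y + Y**2) = (-1 + Y)/(Y + Y**2))
D(d) = 1456 - 91*d (D(d) = -91*(-16 + d) = 1456 - 91*d)
f = -480 (f = -16*(-1 - 2)/((-2)*(1 - 2))*(-20) = -(-8)*(-3)/(-1)*(-20) = -(-8)*(-1)*(-3)*(-20) = -16*(-3/2)*(-20) = 24*(-20) = -480)
D(-62)/f = (1456 - 91*(-62))/(-480) = (1456 + 5642)*(-1/480) = 7098*(-1/480) = -1183/80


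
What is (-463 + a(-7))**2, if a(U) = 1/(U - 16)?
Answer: 113422500/529 ≈ 2.1441e+5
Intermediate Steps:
a(U) = 1/(-16 + U)
(-463 + a(-7))**2 = (-463 + 1/(-16 - 7))**2 = (-463 + 1/(-23))**2 = (-463 - 1/23)**2 = (-10650/23)**2 = 113422500/529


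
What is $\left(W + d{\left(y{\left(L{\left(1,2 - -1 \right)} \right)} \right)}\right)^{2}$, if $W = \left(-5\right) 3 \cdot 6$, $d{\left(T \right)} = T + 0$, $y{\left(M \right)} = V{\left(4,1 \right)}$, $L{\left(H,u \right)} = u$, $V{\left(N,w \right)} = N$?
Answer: $7396$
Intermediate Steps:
$y{\left(M \right)} = 4$
$d{\left(T \right)} = T$
$W = -90$ ($W = \left(-15\right) 6 = -90$)
$\left(W + d{\left(y{\left(L{\left(1,2 - -1 \right)} \right)} \right)}\right)^{2} = \left(-90 + 4\right)^{2} = \left(-86\right)^{2} = 7396$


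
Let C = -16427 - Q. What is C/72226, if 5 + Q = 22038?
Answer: -19230/36113 ≈ -0.53250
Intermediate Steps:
Q = 22033 (Q = -5 + 22038 = 22033)
C = -38460 (C = -16427 - 1*22033 = -16427 - 22033 = -38460)
C/72226 = -38460/72226 = -38460*1/72226 = -19230/36113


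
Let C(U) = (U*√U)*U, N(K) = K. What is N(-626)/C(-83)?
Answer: 626*I*√83/571787 ≈ 0.0099742*I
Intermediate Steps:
C(U) = U^(5/2) (C(U) = U^(3/2)*U = U^(5/2))
N(-626)/C(-83) = -626*(-I*√83/571787) = -(-626)*I*√83/571787 = 626*I*√83/571787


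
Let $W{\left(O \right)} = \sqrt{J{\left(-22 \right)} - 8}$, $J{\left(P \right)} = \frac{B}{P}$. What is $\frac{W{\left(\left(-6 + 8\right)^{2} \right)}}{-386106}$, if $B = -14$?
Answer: $- \frac{3 i \sqrt{11}}{1415722} \approx - 7.0281 \cdot 10^{-6} i$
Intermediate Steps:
$J{\left(P \right)} = - \frac{14}{P}$
$W{\left(O \right)} = \frac{9 i \sqrt{11}}{11}$ ($W{\left(O \right)} = \sqrt{- \frac{14}{-22} - 8} = \sqrt{\left(-14\right) \left(- \frac{1}{22}\right) - 8} = \sqrt{\frac{7}{11} - 8} = \sqrt{- \frac{81}{11}} = \frac{9 i \sqrt{11}}{11}$)
$\frac{W{\left(\left(-6 + 8\right)^{2} \right)}}{-386106} = \frac{\frac{9}{11} i \sqrt{11}}{-386106} = \frac{9 i \sqrt{11}}{11} \left(- \frac{1}{386106}\right) = - \frac{3 i \sqrt{11}}{1415722}$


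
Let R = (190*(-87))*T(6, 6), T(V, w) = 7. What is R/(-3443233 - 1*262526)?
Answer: 38570/1235253 ≈ 0.031224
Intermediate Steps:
R = -115710 (R = (190*(-87))*7 = -16530*7 = -115710)
R/(-3443233 - 1*262526) = -115710/(-3443233 - 1*262526) = -115710/(-3443233 - 262526) = -115710/(-3705759) = -115710*(-1/3705759) = 38570/1235253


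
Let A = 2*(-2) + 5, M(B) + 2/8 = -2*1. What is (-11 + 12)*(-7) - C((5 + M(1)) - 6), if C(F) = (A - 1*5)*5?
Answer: 13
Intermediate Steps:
M(B) = -9/4 (M(B) = -¼ - 2*1 = -¼ - 2 = -9/4)
A = 1 (A = -4 + 5 = 1)
C(F) = -20 (C(F) = (1 - 1*5)*5 = (1 - 5)*5 = -4*5 = -20)
(-11 + 12)*(-7) - C((5 + M(1)) - 6) = (-11 + 12)*(-7) - 1*(-20) = 1*(-7) + 20 = -7 + 20 = 13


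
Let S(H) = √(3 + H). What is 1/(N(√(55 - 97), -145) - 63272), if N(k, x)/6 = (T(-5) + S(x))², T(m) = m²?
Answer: -I/(300*√142 + 60374*I) ≈ -1.6506e-5 - 9.7734e-7*I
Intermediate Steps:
N(k, x) = 6*(25 + √(3 + x))² (N(k, x) = 6*((-5)² + √(3 + x))² = 6*(25 + √(3 + x))²)
1/(N(√(55 - 97), -145) - 63272) = 1/(6*(25 + √(3 - 145))² - 63272) = 1/(6*(25 + √(-142))² - 63272) = 1/(6*(25 + I*√142)² - 63272) = 1/(-63272 + 6*(25 + I*√142)²)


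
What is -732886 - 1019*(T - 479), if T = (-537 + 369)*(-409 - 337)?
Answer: -127954017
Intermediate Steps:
T = 125328 (T = -168*(-746) = 125328)
-732886 - 1019*(T - 479) = -732886 - 1019*(125328 - 479) = -732886 - 1019*124849 = -732886 - 1*127221131 = -732886 - 127221131 = -127954017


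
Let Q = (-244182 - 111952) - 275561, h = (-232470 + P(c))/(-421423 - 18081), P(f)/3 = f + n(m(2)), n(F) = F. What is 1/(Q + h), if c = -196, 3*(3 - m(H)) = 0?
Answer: -439504/277632246231 ≈ -1.5830e-6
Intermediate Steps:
m(H) = 3 (m(H) = 3 - ⅓*0 = 3 + 0 = 3)
P(f) = 9 + 3*f (P(f) = 3*(f + 3) = 3*(3 + f) = 9 + 3*f)
h = 233049/439504 (h = (-232470 + (9 + 3*(-196)))/(-421423 - 18081) = (-232470 + (9 - 588))/(-439504) = (-232470 - 579)*(-1/439504) = -233049*(-1/439504) = 233049/439504 ≈ 0.53025)
Q = -631695 (Q = -356134 - 275561 = -631695)
1/(Q + h) = 1/(-631695 + 233049/439504) = 1/(-277632246231/439504) = -439504/277632246231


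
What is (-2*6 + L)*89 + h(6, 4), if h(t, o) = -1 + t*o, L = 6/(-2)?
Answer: -1312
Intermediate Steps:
L = -3 (L = 6*(-½) = -3)
h(t, o) = -1 + o*t
(-2*6 + L)*89 + h(6, 4) = (-2*6 - 3)*89 + (-1 + 4*6) = (-12 - 3)*89 + (-1 + 24) = -15*89 + 23 = -1335 + 23 = -1312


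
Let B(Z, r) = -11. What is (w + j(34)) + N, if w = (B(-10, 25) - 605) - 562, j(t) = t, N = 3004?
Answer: 1860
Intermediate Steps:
w = -1178 (w = (-11 - 605) - 562 = -616 - 562 = -1178)
(w + j(34)) + N = (-1178 + 34) + 3004 = -1144 + 3004 = 1860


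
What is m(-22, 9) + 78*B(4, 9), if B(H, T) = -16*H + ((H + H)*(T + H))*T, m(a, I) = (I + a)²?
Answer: 68185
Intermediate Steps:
B(H, T) = -16*H + 2*H*T*(H + T) (B(H, T) = -16*H + ((2*H)*(H + T))*T = -16*H + (2*H*(H + T))*T = -16*H + 2*H*T*(H + T))
m(-22, 9) + 78*B(4, 9) = (9 - 22)² + 78*(2*4*(-8 + 9² + 4*9)) = (-13)² + 78*(2*4*(-8 + 81 + 36)) = 169 + 78*(2*4*109) = 169 + 78*872 = 169 + 68016 = 68185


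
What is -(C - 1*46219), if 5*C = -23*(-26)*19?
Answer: 219733/5 ≈ 43947.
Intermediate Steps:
C = 11362/5 (C = (-23*(-26)*19)/5 = (598*19)/5 = (1/5)*11362 = 11362/5 ≈ 2272.4)
-(C - 1*46219) = -(11362/5 - 1*46219) = -(11362/5 - 46219) = -1*(-219733/5) = 219733/5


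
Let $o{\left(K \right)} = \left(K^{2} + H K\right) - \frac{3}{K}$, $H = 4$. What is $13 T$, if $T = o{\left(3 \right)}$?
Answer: $260$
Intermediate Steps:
$o{\left(K \right)} = K^{2} - \frac{3}{K} + 4 K$ ($o{\left(K \right)} = \left(K^{2} + 4 K\right) - \frac{3}{K} = K^{2} - \frac{3}{K} + 4 K$)
$T = 20$ ($T = \frac{-3 + 3^{2} \left(4 + 3\right)}{3} = \frac{-3 + 9 \cdot 7}{3} = \frac{-3 + 63}{3} = \frac{1}{3} \cdot 60 = 20$)
$13 T = 13 \cdot 20 = 260$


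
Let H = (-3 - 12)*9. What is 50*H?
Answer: -6750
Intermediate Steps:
H = -135 (H = -15*9 = -135)
50*H = 50*(-135) = -6750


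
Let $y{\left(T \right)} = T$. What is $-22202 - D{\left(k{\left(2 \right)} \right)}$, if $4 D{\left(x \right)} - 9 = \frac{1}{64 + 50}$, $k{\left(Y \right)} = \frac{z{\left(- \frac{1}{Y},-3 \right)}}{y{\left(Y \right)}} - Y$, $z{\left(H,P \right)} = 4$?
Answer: $- \frac{10125139}{456} \approx -22204.0$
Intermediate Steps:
$k{\left(Y \right)} = - Y + \frac{4}{Y}$ ($k{\left(Y \right)} = \frac{4}{Y} - Y = - Y + \frac{4}{Y}$)
$D{\left(x \right)} = \frac{1027}{456}$ ($D{\left(x \right)} = \frac{9}{4} + \frac{1}{4 \left(64 + 50\right)} = \frac{9}{4} + \frac{1}{4 \cdot 114} = \frac{9}{4} + \frac{1}{4} \cdot \frac{1}{114} = \frac{9}{4} + \frac{1}{456} = \frac{1027}{456}$)
$-22202 - D{\left(k{\left(2 \right)} \right)} = -22202 - \frac{1027}{456} = - \frac{10125139}{456}$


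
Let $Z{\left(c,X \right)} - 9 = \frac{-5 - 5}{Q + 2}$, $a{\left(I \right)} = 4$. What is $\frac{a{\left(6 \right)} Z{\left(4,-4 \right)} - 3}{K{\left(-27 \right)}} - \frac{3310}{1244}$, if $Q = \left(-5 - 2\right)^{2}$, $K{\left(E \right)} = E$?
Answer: $- \frac{3300881}{856494} \approx -3.8539$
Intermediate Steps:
$Q = 49$ ($Q = \left(-7\right)^{2} = 49$)
$Z{\left(c,X \right)} = \frac{449}{51}$ ($Z{\left(c,X \right)} = 9 + \frac{-5 - 5}{49 + 2} = 9 - \frac{10}{51} = \frac{449}{51}$)
$\frac{a{\left(6 \right)} Z{\left(4,-4 \right)} - 3}{K{\left(-27 \right)}} - \frac{3310}{1244} = \frac{4 \cdot \frac{449}{51} - 3}{-27} - \frac{3310}{1244} = \left(\frac{1796}{51} - 3\right) \left(- \frac{1}{27}\right) - \frac{1655}{622} = \frac{1643}{51} \left(- \frac{1}{27}\right) - \frac{1655}{622} = - \frac{1643}{1377} - \frac{1655}{622} = - \frac{3300881}{856494}$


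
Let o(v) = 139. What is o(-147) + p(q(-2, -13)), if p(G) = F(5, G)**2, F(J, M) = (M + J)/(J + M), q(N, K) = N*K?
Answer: 140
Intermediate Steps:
q(N, K) = K*N
F(J, M) = 1 (F(J, M) = (J + M)/(J + M) = 1)
p(G) = 1 (p(G) = 1**2 = 1)
o(-147) + p(q(-2, -13)) = 139 + 1 = 140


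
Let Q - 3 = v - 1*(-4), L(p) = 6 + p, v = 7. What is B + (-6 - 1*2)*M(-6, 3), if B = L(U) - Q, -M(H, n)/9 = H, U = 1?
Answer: -439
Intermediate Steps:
Q = 14 (Q = 3 + (7 - 1*(-4)) = 3 + (7 + 4) = 3 + 11 = 14)
M(H, n) = -9*H
B = -7 (B = (6 + 1) - 1*14 = 7 - 14 = -7)
B + (-6 - 1*2)*M(-6, 3) = -7 + (-6 - 1*2)*(-9*(-6)) = -7 + (-6 - 2)*54 = -7 - 8*54 = -7 - 432 = -439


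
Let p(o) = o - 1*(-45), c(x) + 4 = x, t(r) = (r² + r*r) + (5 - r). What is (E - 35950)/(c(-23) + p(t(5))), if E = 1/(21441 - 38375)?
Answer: -608777301/1151512 ≈ -528.68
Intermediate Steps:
t(r) = 5 - r + 2*r² (t(r) = (r² + r²) + (5 - r) = 2*r² + (5 - r) = 5 - r + 2*r²)
c(x) = -4 + x
p(o) = 45 + o (p(o) = o + 45 = 45 + o)
E = -1/16934 (E = 1/(-16934) = -1/16934 ≈ -5.9053e-5)
(E - 35950)/(c(-23) + p(t(5))) = (-1/16934 - 35950)/((-4 - 23) + (45 + (5 - 1*5 + 2*5²))) = -608777301/(16934*(-27 + (45 + (5 - 5 + 2*25)))) = -608777301/(16934*(-27 + (45 + (5 - 5 + 50)))) = -608777301/(16934*(-27 + (45 + 50))) = -608777301/(16934*(-27 + 95)) = -608777301/16934/68 = -608777301/16934*1/68 = -608777301/1151512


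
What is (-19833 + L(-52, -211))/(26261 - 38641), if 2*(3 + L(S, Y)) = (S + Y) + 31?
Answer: 4988/3095 ≈ 1.6116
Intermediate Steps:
L(S, Y) = 25/2 + S/2 + Y/2 (L(S, Y) = -3 + ((S + Y) + 31)/2 = -3 + (31 + S + Y)/2 = -3 + (31/2 + S/2 + Y/2) = 25/2 + S/2 + Y/2)
(-19833 + L(-52, -211))/(26261 - 38641) = (-19833 + (25/2 + (½)*(-52) + (½)*(-211)))/(26261 - 38641) = (-19833 + (25/2 - 26 - 211/2))/(-12380) = (-19833 - 119)*(-1/12380) = -19952*(-1/12380) = 4988/3095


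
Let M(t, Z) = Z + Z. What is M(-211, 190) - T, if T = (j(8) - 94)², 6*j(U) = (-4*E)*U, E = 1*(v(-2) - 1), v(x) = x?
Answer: -5704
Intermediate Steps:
E = -3 (E = 1*(-2 - 1) = 1*(-3) = -3)
M(t, Z) = 2*Z
j(U) = 2*U (j(U) = ((-4*(-3))*U)/6 = (12*U)/6 = 2*U)
T = 6084 (T = (2*8 - 94)² = (16 - 94)² = (-78)² = 6084)
M(-211, 190) - T = 2*190 - 1*6084 = 380 - 6084 = -5704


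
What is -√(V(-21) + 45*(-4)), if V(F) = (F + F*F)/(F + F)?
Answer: -I*√190 ≈ -13.784*I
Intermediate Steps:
V(F) = (F + F²)/(2*F) (V(F) = (F + F²)/((2*F)) = (F + F²)*(1/(2*F)) = (F + F²)/(2*F))
-√(V(-21) + 45*(-4)) = -√((½ + (½)*(-21)) + 45*(-4)) = -√((½ - 21/2) - 180) = -√(-10 - 180) = -√(-190) = -I*√190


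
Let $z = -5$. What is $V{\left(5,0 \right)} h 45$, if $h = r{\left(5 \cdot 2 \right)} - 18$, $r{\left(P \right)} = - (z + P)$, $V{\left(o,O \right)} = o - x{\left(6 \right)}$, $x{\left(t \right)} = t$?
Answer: $1035$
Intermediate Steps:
$V{\left(o,O \right)} = -6 + o$ ($V{\left(o,O \right)} = o - 6 = -6 + o$)
$r{\left(P \right)} = 5 - P$ ($r{\left(P \right)} = - (-5 + P) = 5 - P$)
$h = -23$ ($h = \left(5 - 5 \cdot 2\right) - 18 = \left(5 - 10\right) - 18 = -5 - 18 = -23$)
$V{\left(5,0 \right)} h 45 = \left(-6 + 5\right) \left(-23\right) 45 = \left(-1\right) \left(-23\right) 45 = 23 \cdot 45 = 1035$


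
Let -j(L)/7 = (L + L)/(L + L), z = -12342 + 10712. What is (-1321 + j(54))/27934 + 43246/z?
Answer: -302549601/11383105 ≈ -26.579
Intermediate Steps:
z = -1630
j(L) = -7 (j(L) = -7*(L + L)/(L + L) = -7*2*L/(2*L) = -7*2*L*1/(2*L) = -7*1 = -7)
(-1321 + j(54))/27934 + 43246/z = (-1321 - 7)/27934 + 43246/(-1630) = -1328*1/27934 + 43246*(-1/1630) = -664/13967 - 21623/815 = -302549601/11383105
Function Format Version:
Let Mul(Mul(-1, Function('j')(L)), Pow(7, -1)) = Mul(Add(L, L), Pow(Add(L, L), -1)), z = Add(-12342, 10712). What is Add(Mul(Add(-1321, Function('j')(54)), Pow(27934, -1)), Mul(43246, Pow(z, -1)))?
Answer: Rational(-302549601, 11383105) ≈ -26.579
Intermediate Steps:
z = -1630
Function('j')(L) = -7 (Function('j')(L) = Mul(-7, Mul(Add(L, L), Pow(Add(L, L), -1))) = Mul(-7, Mul(Mul(2, L), Pow(Mul(2, L), -1))) = Mul(-7, Mul(Mul(2, L), Mul(Rational(1, 2), Pow(L, -1)))) = Mul(-7, 1) = -7)
Add(Mul(Add(-1321, Function('j')(54)), Pow(27934, -1)), Mul(43246, Pow(z, -1))) = Add(Mul(Add(-1321, -7), Pow(27934, -1)), Mul(43246, Pow(-1630, -1))) = Add(Mul(-1328, Rational(1, 27934)), Mul(43246, Rational(-1, 1630))) = Add(Rational(-664, 13967), Rational(-21623, 815)) = Rational(-302549601, 11383105)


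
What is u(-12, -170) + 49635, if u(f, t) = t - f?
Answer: 49477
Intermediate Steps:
u(-12, -170) + 49635 = (-170 - 1*(-12)) + 49635 = (-170 + 12) + 49635 = -158 + 49635 = 49477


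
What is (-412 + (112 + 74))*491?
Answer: -110966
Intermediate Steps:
(-412 + (112 + 74))*491 = (-412 + 186)*491 = -226*491 = -110966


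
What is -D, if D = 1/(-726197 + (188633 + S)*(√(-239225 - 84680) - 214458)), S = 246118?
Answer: I/(434751*√323905 + 93236556155*I) ≈ 1.0725e-11 + 2.8463e-14*I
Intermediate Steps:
D = 1/(-93236556155 + 434751*I*√323905) (D = 1/(-726197 + (188633 + 246118)*(√(-239225 - 84680) - 214458)) = 1/(-726197 + 434751*(√(-323905) - 214458)) = 1/(-726197 + 434751*(I*√323905 - 214458)) = 1/(-726197 + 434751*(-214458 + I*√323905)) = 1/(-726197 + (-93235829958 + 434751*I*√323905)) = 1/(-93236556155 + 434751*I*√323905) ≈ -1.0725e-11 - 2.846e-14*I)
-D = -(-18647311231/1738623324884127133586 - 434751*I*√323905/8693116624420635667930) = 18647311231/1738623324884127133586 + 434751*I*√323905/8693116624420635667930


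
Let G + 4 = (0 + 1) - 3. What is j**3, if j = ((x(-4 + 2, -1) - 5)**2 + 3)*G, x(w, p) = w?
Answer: -30371328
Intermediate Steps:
G = -6 (G = -4 + ((0 + 1) - 3) = -4 + (1 - 3) = -4 - 2 = -6)
j = -312 (j = (((-4 + 2) - 5)**2 + 3)*(-6) = ((-2 - 5)**2 + 3)*(-6) = ((-7)**2 + 3)*(-6) = (49 + 3)*(-6) = 52*(-6) = -312)
j**3 = (-312)**3 = -30371328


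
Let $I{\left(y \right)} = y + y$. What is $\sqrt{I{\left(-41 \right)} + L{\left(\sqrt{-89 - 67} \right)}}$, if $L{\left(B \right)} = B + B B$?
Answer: $\sqrt{-238 + 2 i \sqrt{39}} \approx 0.40466 + 15.433 i$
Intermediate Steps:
$L{\left(B \right)} = B + B^{2}$
$I{\left(y \right)} = 2 y$
$\sqrt{I{\left(-41 \right)} + L{\left(\sqrt{-89 - 67} \right)}} = \sqrt{2 \left(-41\right) + \sqrt{-89 - 67} \left(1 + \sqrt{-89 - 67}\right)} = \sqrt{-82 + \sqrt{-156} \left(1 + \sqrt{-156}\right)} = \sqrt{-82 + 2 i \sqrt{39} \left(1 + 2 i \sqrt{39}\right)}$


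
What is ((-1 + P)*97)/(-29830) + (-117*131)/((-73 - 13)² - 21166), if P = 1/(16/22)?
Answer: 40595869/36511920 ≈ 1.1119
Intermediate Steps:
P = 11/8 (P = 1/(16*(1/22)) = 1/(8/11) = 11/8 ≈ 1.3750)
((-1 + P)*97)/(-29830) + (-117*131)/((-73 - 13)² - 21166) = ((-1 + 11/8)*97)/(-29830) + (-117*131)/((-73 - 13)² - 21166) = ((3/8)*97)*(-1/29830) - 15327/((-86)² - 21166) = (291/8)*(-1/29830) - 15327/(7396 - 21166) = -291/238640 - 15327/(-13770) = -291/238640 - 15327*(-1/13770) = -291/238640 + 1703/1530 = 40595869/36511920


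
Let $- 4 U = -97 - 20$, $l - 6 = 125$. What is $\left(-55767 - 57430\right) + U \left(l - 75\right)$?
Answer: $-111559$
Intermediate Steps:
$l = 131$ ($l = 6 + 125 = 131$)
$U = \frac{117}{4}$ ($U = - \frac{-97 - 20}{4} = \left(- \frac{1}{4}\right) \left(-117\right) = \frac{117}{4} \approx 29.25$)
$\left(-55767 - 57430\right) + U \left(l - 75\right) = \left(-55767 - 57430\right) + \frac{117 \left(131 - 75\right)}{4} = -113197 + \frac{117}{4} \cdot 56 = -113197 + 1638 = -111559$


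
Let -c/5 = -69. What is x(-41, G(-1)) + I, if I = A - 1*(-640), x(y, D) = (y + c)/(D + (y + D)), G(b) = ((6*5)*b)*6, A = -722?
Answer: -33186/401 ≈ -82.758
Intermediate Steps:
c = 345 (c = -5*(-69) = 345)
G(b) = 180*b (G(b) = (30*b)*6 = 180*b)
x(y, D) = (345 + y)/(y + 2*D) (x(y, D) = (y + 345)/(D + (y + D)) = (345 + y)/(D + (D + y)) = (345 + y)/(y + 2*D))
I = -82 (I = -722 - 1*(-640) = -722 + 640 = -82)
x(-41, G(-1)) + I = (345 - 41)/(-41 + 2*(180*(-1))) - 82 = 304/(-41 + 2*(-180)) - 82 = 304/(-41 - 360) - 82 = 304/(-401) - 82 = -1/401*304 - 82 = -304/401 - 82 = -33186/401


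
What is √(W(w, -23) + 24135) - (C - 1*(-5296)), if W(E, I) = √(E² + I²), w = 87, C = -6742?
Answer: 1446 + √(24135 + √8098) ≈ 1601.6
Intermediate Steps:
√(W(w, -23) + 24135) - (C - 1*(-5296)) = √(√(87² + (-23)²) + 24135) - (-6742 - 1*(-5296)) = √(√(7569 + 529) + 24135) - (-6742 + 5296) = √(√8098 + 24135) - 1*(-1446) = √(24135 + √8098) + 1446 = 1446 + √(24135 + √8098)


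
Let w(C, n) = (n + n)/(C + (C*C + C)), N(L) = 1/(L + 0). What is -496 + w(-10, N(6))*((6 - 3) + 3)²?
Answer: -9917/20 ≈ -495.85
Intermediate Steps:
N(L) = 1/L
w(C, n) = 2*n/(C² + 2*C) (w(C, n) = (2*n)/(C + (C² + C)) = (2*n)/(C + (C + C²)) = (2*n)/(C² + 2*C) = 2*n/(C² + 2*C))
-496 + w(-10, N(6))*((6 - 3) + 3)² = -496 + (2/(6*(-10)*(2 - 10)))*((6 - 3) + 3)² = -496 + (2*(⅙)*(-⅒)/(-8))*(3 + 3)² = -496 + (2*(⅙)*(-⅒)*(-⅛))*6² = -496 + (1/240)*36 = -496 + 3/20 = -9917/20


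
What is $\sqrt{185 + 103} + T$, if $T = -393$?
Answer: $-393 + 12 \sqrt{2} \approx -376.03$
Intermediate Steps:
$\sqrt{185 + 103} + T = \sqrt{185 + 103} - 393 = \sqrt{288} - 393 = 12 \sqrt{2} - 393 = -393 + 12 \sqrt{2}$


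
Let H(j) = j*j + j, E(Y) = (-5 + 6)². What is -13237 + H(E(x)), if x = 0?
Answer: -13235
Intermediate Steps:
E(Y) = 1 (E(Y) = 1² = 1)
H(j) = j + j² (H(j) = j² + j = j + j²)
-13237 + H(E(x)) = -13237 + 1*(1 + 1) = -13237 + 1*2 = -13237 + 2 = -13235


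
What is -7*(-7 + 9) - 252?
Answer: -266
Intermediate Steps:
-7*(-7 + 9) - 252 = -7*2 - 252 = -14 - 252 = -266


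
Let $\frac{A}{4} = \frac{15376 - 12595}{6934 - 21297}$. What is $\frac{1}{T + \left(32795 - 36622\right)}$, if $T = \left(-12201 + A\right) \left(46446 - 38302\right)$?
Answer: $- \frac{14363}{1427324251729} \approx -1.0063 \cdot 10^{-8}$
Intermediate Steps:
$A = - \frac{11124}{14363}$ ($A = 4 \frac{15376 - 12595}{6934 - 21297} = 4 \frac{2781}{-14363} = 4 \cdot 2781 \left(- \frac{1}{14363}\right) = 4 \left(- \frac{2781}{14363}\right) = - \frac{11124}{14363} \approx -0.77449$)
$T = - \frac{1427269284528}{14363}$ ($T = \left(-12201 - \frac{11124}{14363}\right) \left(46446 - 38302\right) = \left(- \frac{175254087}{14363}\right) 8144 = - \frac{1427269284528}{14363} \approx -9.9371 \cdot 10^{7}$)
$\frac{1}{T + \left(32795 - 36622\right)} = \frac{1}{- \frac{1427269284528}{14363} + \left(32795 - 36622\right)} = \frac{1}{- \frac{1427269284528}{14363} - 3827} = \frac{1}{- \frac{1427324251729}{14363}} = - \frac{14363}{1427324251729}$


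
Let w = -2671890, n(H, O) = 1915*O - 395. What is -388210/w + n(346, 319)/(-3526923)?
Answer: -2910837203/104706114383 ≈ -0.027800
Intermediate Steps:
n(H, O) = -395 + 1915*O
-388210/w + n(346, 319)/(-3526923) = -388210/(-2671890) + (-395 + 1915*319)/(-3526923) = -388210*(-1/2671890) + (-395 + 610885)*(-1/3526923) = 38821/267189 + 610490*(-1/3526923) = 38821/267189 - 610490/3526923 = -2910837203/104706114383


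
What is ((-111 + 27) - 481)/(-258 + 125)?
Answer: 565/133 ≈ 4.2481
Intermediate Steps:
((-111 + 27) - 481)/(-258 + 125) = (-84 - 481)/(-133) = -565*(-1/133) = 565/133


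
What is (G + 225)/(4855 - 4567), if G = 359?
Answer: 73/36 ≈ 2.0278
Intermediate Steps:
(G + 225)/(4855 - 4567) = (359 + 225)/(4855 - 4567) = 584/288 = 584*(1/288) = 73/36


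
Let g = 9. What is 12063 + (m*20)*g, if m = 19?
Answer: 15483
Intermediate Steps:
12063 + (m*20)*g = 12063 + (19*20)*9 = 12063 + 380*9 = 12063 + 3420 = 15483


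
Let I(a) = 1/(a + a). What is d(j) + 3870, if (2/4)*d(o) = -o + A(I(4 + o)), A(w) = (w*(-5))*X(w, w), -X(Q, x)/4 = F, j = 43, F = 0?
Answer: 3784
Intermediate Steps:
X(Q, x) = 0 (X(Q, x) = -4*0 = 0)
I(a) = 1/(2*a)
A(w) = 0 (A(w) = (w*(-5))*0 = -5*w*0 = 0)
d(o) = -2*o (d(o) = 2*(-o + 0) = 2*(-o) = -2*o)
d(j) + 3870 = -2*43 + 3870 = -86 + 3870 = 3784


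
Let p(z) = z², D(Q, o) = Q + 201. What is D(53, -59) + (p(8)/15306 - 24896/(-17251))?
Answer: 33724644482/132021903 ≈ 255.45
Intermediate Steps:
D(Q, o) = 201 + Q
D(53, -59) + (p(8)/15306 - 24896/(-17251)) = (201 + 53) + (8²/15306 - 24896/(-17251)) = 254 + (64*(1/15306) - 24896*(-1/17251)) = 254 + (32/7653 + 24896/17251) = 254 + 191081120/132021903 = 33724644482/132021903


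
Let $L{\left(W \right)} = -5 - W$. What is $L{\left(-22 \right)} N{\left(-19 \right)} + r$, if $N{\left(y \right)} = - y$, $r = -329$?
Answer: $-6$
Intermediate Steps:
$L{\left(-22 \right)} N{\left(-19 \right)} + r = \left(-5 - -22\right) \left(\left(-1\right) \left(-19\right)\right) - 329 = \left(-5 + 22\right) 19 - 329 = 17 \cdot 19 - 329 = 323 - 329 = -6$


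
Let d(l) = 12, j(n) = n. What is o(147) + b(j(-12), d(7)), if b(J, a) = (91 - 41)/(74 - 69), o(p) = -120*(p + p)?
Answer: -35270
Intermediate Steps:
o(p) = -240*p
b(J, a) = 10 (b(J, a) = 50/5 = 50*(1/5) = 10)
o(147) + b(j(-12), d(7)) = -240*147 + 10 = -35280 + 10 = -35270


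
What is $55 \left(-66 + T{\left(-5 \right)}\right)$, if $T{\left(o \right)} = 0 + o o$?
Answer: $-2255$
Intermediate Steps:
$T{\left(o \right)} = o^{2}$ ($T{\left(o \right)} = 0 + o^{2} = o^{2}$)
$55 \left(-66 + T{\left(-5 \right)}\right) = 55 \left(-66 + \left(-5\right)^{2}\right) = 55 \left(-66 + 25\right) = 55 \left(-41\right) = -2255$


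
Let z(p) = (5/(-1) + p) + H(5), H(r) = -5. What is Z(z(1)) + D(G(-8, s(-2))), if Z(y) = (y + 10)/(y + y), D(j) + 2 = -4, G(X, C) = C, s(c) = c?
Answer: -109/18 ≈ -6.0556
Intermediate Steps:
D(j) = -6 (D(j) = -2 - 4 = -6)
z(p) = -10 + p (z(p) = (5/(-1) + p) - 5 = (5*(-1) + p) - 5 = (-5 + p) - 5 = -10 + p)
Z(y) = (10 + y)/(2*y) (Z(y) = (10 + y)/((2*y)) = (10 + y)*(1/(2*y)) = (10 + y)/(2*y))
Z(z(1)) + D(G(-8, s(-2))) = (10 + (-10 + 1))/(2*(-10 + 1)) - 6 = (½)*(10 - 9)/(-9) - 6 = (½)*(-⅑)*1 - 6 = -1/18 - 6 = -109/18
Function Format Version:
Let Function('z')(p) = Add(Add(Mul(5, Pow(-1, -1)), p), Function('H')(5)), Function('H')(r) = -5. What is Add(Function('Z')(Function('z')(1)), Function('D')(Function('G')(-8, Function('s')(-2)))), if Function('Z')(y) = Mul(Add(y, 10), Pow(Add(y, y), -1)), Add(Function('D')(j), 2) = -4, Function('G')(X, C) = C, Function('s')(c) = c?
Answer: Rational(-109, 18) ≈ -6.0556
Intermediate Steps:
Function('D')(j) = -6 (Function('D')(j) = Add(-2, -4) = -6)
Function('z')(p) = Add(-10, p) (Function('z')(p) = Add(Add(Mul(5, Pow(-1, -1)), p), -5) = Add(Add(Mul(5, -1), p), -5) = Add(Add(-5, p), -5) = Add(-10, p))
Function('Z')(y) = Mul(Rational(1, 2), Pow(y, -1), Add(10, y)) (Function('Z')(y) = Mul(Add(10, y), Pow(Mul(2, y), -1)) = Mul(Add(10, y), Mul(Rational(1, 2), Pow(y, -1))) = Mul(Rational(1, 2), Pow(y, -1), Add(10, y)))
Add(Function('Z')(Function('z')(1)), Function('D')(Function('G')(-8, Function('s')(-2)))) = Add(Mul(Rational(1, 2), Pow(Add(-10, 1), -1), Add(10, Add(-10, 1))), -6) = Add(Mul(Rational(1, 2), Pow(-9, -1), Add(10, -9)), -6) = Add(Mul(Rational(1, 2), Rational(-1, 9), 1), -6) = Add(Rational(-1, 18), -6) = Rational(-109, 18)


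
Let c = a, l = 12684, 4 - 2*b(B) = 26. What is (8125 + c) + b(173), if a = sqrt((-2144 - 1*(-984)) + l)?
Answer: 8114 + 2*sqrt(2881) ≈ 8221.3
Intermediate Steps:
b(B) = -11 (b(B) = 2 - 1/2*26 = 2 - 13 = -11)
a = 2*sqrt(2881) (a = sqrt((-2144 - 1*(-984)) + 12684) = sqrt((-2144 + 984) + 12684) = sqrt(-1160 + 12684) = sqrt(11524) = 2*sqrt(2881) ≈ 107.35)
c = 2*sqrt(2881) ≈ 107.35
(8125 + c) + b(173) = (8125 + 2*sqrt(2881)) - 11 = 8114 + 2*sqrt(2881)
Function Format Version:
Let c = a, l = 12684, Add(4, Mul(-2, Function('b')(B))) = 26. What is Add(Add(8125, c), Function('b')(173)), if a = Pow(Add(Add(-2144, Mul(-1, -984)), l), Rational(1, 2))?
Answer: Add(8114, Mul(2, Pow(2881, Rational(1, 2)))) ≈ 8221.3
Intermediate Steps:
Function('b')(B) = -11 (Function('b')(B) = Add(2, Mul(Rational(-1, 2), 26)) = Add(2, -13) = -11)
a = Mul(2, Pow(2881, Rational(1, 2))) (a = Pow(Add(Add(-2144, Mul(-1, -984)), 12684), Rational(1, 2)) = Pow(Add(Add(-2144, 984), 12684), Rational(1, 2)) = Pow(Add(-1160, 12684), Rational(1, 2)) = Pow(11524, Rational(1, 2)) = Mul(2, Pow(2881, Rational(1, 2))) ≈ 107.35)
c = Mul(2, Pow(2881, Rational(1, 2))) ≈ 107.35
Add(Add(8125, c), Function('b')(173)) = Add(Add(8125, Mul(2, Pow(2881, Rational(1, 2)))), -11) = Add(8114, Mul(2, Pow(2881, Rational(1, 2))))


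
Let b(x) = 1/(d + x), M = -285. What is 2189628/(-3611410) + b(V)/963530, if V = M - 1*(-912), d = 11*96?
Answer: -2934501422711/4839948974790 ≈ -0.60631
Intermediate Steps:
d = 1056
V = 627 (V = -285 - 1*(-912) = -285 + 912 = 627)
b(x) = 1/(1056 + x)
2189628/(-3611410) + b(V)/963530 = 2189628/(-3611410) + 1/((1056 + 627)*963530) = 2189628*(-1/3611410) + (1/963530)/1683 = -1094814/1805705 + (1/1683)*(1/963530) = -1094814/1805705 + 1/1621620990 = -2934501422711/4839948974790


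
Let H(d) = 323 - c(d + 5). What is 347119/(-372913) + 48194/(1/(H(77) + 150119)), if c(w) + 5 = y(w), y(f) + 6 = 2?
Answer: 2703930816226903/372913 ≈ 7.2508e+9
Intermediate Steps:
y(f) = -4 (y(f) = -6 + 2 = -4)
c(w) = -9 (c(w) = -5 - 4 = -9)
H(d) = 332 (H(d) = 323 - 1*(-9) = 323 + 9 = 332)
347119/(-372913) + 48194/(1/(H(77) + 150119)) = 347119/(-372913) + 48194/(1/(332 + 150119)) = 347119*(-1/372913) + 48194/(1/150451) = -347119/372913 + 48194/(1/150451) = -347119/372913 + 48194*150451 = -347119/372913 + 7250835494 = 2703930816226903/372913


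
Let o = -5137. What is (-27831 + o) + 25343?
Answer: -7625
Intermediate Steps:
(-27831 + o) + 25343 = (-27831 - 5137) + 25343 = -32968 + 25343 = -7625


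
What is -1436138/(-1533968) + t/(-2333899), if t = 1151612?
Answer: 792632542823/1790063190616 ≈ 0.44280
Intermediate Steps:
-1436138/(-1533968) + t/(-2333899) = -1436138/(-1533968) + 1151612/(-2333899) = -1436138*(-1/1533968) + 1151612*(-1/2333899) = 718069/766984 - 1151612/2333899 = 792632542823/1790063190616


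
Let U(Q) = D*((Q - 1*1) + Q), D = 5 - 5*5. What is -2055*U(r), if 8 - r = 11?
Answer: -287700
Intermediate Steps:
r = -3 (r = 8 - 1*11 = 8 - 11 = -3)
D = -20 (D = 5 - 25 = -20)
U(Q) = 20 - 40*Q (U(Q) = -20*((Q - 1*1) + Q) = -20*((Q - 1) + Q) = -20*((-1 + Q) + Q) = -20*(-1 + 2*Q) = 20 - 40*Q)
-2055*U(r) = -2055*(20 - 40*(-3)) = -2055*(20 + 120) = -2055*140 = -287700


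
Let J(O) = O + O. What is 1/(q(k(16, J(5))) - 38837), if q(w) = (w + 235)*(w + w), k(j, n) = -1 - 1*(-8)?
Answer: -1/35449 ≈ -2.8210e-5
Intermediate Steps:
J(O) = 2*O
k(j, n) = 7 (k(j, n) = -1 + 8 = 7)
q(w) = 2*w*(235 + w) (q(w) = (235 + w)*(2*w) = 2*w*(235 + w))
1/(q(k(16, J(5))) - 38837) = 1/(2*7*(235 + 7) - 38837) = 1/(2*7*242 - 38837) = 1/(3388 - 38837) = 1/(-35449) = -1/35449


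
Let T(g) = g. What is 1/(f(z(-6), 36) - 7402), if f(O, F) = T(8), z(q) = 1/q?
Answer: -1/7394 ≈ -0.00013524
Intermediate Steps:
f(O, F) = 8
1/(f(z(-6), 36) - 7402) = 1/(8 - 7402) = 1/(-7394) = -1/7394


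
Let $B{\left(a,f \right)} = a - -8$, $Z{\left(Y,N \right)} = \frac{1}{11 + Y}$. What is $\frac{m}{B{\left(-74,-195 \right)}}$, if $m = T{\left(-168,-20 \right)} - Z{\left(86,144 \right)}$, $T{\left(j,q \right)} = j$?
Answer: $\frac{16297}{6402} \approx 2.5456$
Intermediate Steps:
$B{\left(a,f \right)} = 8 + a$ ($B{\left(a,f \right)} = a + 8 = 8 + a$)
$m = - \frac{16297}{97}$ ($m = -168 - \frac{1}{11 + 86} = -168 - \frac{1}{97} = - \frac{16297}{97} \approx -168.01$)
$\frac{m}{B{\left(-74,-195 \right)}} = - \frac{16297}{97 \left(8 - 74\right)} = - \frac{16297}{97 \left(-66\right)} = \left(- \frac{16297}{97}\right) \left(- \frac{1}{66}\right) = \frac{16297}{6402}$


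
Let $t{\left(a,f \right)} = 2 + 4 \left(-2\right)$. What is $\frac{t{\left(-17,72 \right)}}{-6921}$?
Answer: $\frac{2}{2307} \approx 0.00086693$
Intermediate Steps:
$t{\left(a,f \right)} = -6$ ($t{\left(a,f \right)} = 2 - 8 = -6$)
$\frac{t{\left(-17,72 \right)}}{-6921} = - \frac{6}{-6921} = \left(-6\right) \left(- \frac{1}{6921}\right) = \frac{2}{2307}$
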